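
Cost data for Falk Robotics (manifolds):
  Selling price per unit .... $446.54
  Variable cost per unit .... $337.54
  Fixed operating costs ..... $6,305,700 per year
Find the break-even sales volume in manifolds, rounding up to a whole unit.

Each unit contributes $446.54 − $337.54 = $109.00.
Units to break even: $6,305,700 ÷ $109.00 = 57,850.46, rounded up to 57,851.

57,851 manifolds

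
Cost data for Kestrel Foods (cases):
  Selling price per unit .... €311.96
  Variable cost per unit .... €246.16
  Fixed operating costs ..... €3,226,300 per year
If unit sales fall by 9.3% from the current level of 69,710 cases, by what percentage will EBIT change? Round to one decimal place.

Total contribution margin = 69,710 × €65.80 = €4,586,918.00.
Subtracting fixed costs: EBIT = €4,586,918.00 − €3,226,300 = €1,360,618.00.
DOL = contribution ÷ EBIT = €4,586,918.00 ÷ €1,360,618.00 = 3.3712.
%ΔEBIT = DOL × %ΔSales = 3.3712 × -9.3% = -31.4%.

-31.4%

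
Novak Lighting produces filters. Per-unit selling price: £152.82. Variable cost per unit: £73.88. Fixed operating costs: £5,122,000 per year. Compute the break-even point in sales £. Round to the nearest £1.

Contribution margin per unit = £152.82 − £73.88 = £78.94, a CM ratio of £78.94 ÷ £152.82 = 0.5166.
Break-even sales = FC ÷ CM ratio = £5,122,000 × £152.82 / £78.94 = £9,915,683.

£9,915,683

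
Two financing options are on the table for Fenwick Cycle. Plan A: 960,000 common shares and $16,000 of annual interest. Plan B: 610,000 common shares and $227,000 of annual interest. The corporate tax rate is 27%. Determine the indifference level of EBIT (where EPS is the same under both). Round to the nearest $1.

$594,743

At indifference, (EBIT − 16,000)(1 − t)/960,000 = (EBIT − 227,000)(1 − t)/610,000.
The (1 − t) factor cancels: (EBIT − 16,000) × 610,000 = (EBIT − 227,000) × 960,000.
EBIT × (960,000 − 610,000) = 227,000 × 960,000 − 16,000 × 610,000 = 208,160,000,000, so EBIT = 208,160,000,000 ÷ 350,000 = 594,742.86.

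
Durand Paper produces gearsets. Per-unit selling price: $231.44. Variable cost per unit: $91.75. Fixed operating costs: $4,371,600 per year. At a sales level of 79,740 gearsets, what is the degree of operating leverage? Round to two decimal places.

1.65

At 79,740 units, contribution = 79,740 × $139.69 = $11,138,880.60.
Operating income = contribution − fixed costs = $11,138,880.60 − $4,371,600 = $6,767,280.60.
Degree of operating leverage = $11,138,880.60 / $6,767,280.60 = 1.6460.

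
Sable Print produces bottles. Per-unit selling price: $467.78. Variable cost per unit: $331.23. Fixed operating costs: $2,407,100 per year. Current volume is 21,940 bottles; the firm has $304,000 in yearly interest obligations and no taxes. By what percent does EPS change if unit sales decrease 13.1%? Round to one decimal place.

-137.8%

Contribution at this volume is 21,940 × $136.55 = $2,995,907.00.
Operating income = contribution − fixed costs = $2,995,907.00 − $2,407,100 = $588,807.00.
After interest of $304,000.00, pre-tax earnings = $284,807.00.
DCL = total CM / (EBIT − I) = $2,995,907.00 / $284,807.00 = 10.5191.
EPS therefore changes by 10.5191 × (-13.1%) = -137.8%.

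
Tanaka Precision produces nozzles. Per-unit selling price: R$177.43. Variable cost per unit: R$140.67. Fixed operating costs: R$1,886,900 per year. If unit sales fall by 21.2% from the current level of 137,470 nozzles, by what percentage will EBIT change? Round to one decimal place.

At 137,470 units, contribution = 137,470 × R$36.76 = R$5,053,397.20.
Operating income = contribution − fixed costs = R$5,053,397.20 − R$1,886,900 = R$3,166,497.20.
Degree of operating leverage = R$5,053,397.20 / R$3,166,497.20 = 1.5959.
%ΔEBIT = DOL × %ΔSales = 1.5959 × -21.2% = -33.8%.

-33.8%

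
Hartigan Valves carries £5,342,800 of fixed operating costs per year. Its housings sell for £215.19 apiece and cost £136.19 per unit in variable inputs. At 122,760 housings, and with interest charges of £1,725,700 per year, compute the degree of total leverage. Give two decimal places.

3.69

At 122,760 units, contribution = 122,760 × £79.00 = £9,698,040.00.
EBIT = £9,698,040.00 − £5,342,800 = £4,355,240.00. Interest = £1,725,700.00.
DOL = £9,698,040.00 ÷ £4,355,240.00 = 2.2268; DFL = £4,355,240.00 ÷ £2,629,540.00 = 1.6563.
Combined leverage = 2.2268 × 1.6563 = 3.6882.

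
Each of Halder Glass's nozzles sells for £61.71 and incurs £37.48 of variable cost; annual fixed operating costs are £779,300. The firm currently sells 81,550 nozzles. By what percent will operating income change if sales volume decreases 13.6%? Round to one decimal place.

Total contribution margin = 81,550 × £24.23 = £1,975,956.50.
EBIT = £1,975,956.50 − £779,300 = £1,196,656.50.
So DOL = total CM / EBIT = £1,975,956.50 / £1,196,656.50 = 1.6512.
%ΔEBIT = DOL × %ΔSales = 1.6512 × -13.6% = -22.5%.

-22.5%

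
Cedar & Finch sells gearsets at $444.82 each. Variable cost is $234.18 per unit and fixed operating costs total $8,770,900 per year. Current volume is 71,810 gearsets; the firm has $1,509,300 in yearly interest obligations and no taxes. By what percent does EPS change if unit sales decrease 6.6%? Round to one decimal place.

-20.6%

At 71,810 units, contribution = 71,810 × $210.64 = $15,126,058.40.
Subtracting fixed costs: EBIT = $15,126,058.40 − $8,770,900 = $6,355,158.40.
Interest = $1,509,300.00, so EBIT − I = $4,845,858.40.
Degree of combined leverage = contribution ÷ (EBIT − I) = $15,126,058.40 ÷ $4,845,858.40 = 3.1214.
%ΔEPS = DCL × %ΔSales = 3.1214 × -6.6% = -20.6%.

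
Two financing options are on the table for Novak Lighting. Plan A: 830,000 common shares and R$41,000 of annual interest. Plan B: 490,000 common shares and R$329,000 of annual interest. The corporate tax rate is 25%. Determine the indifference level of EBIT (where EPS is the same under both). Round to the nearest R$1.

Set EPS_A = EPS_B: (EBIT − R$41,000)(1 − 0.25) ÷ 830,000 = (EBIT − R$329,000)(1 − 0.25) ÷ 490,000.
The (1 − t) factor cancels: (EBIT − 41,000) × 490,000 = (EBIT − 329,000) × 830,000.
Solving, EBIT = (329,000·830,000 − 41,000·490,000) / (830,000 − 490,000) = 252,980,000,000 / 340,000 = 744,058.82.

R$744,059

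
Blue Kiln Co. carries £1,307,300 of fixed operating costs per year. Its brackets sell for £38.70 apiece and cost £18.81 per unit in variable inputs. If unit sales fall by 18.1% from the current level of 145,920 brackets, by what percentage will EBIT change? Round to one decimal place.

-32.9%

Total contribution margin = 145,920 × £19.89 = £2,902,348.80.
EBIT = £2,902,348.80 − £1,307,300 = £1,595,048.80.
Degree of operating leverage = £2,902,348.80 / £1,595,048.80 = 1.8196.
So EBIT moves 1.8196 × (-18.1%) = -32.9%.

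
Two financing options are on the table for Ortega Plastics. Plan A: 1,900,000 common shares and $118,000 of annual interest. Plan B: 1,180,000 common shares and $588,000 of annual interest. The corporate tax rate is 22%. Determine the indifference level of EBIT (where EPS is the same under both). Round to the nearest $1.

At indifference, (EBIT − 118,000)(1 − t)/1,900,000 = (EBIT − 588,000)(1 − t)/1,180,000.
The (1 − t) factor cancels: (EBIT − 118,000) × 1,180,000 = (EBIT − 588,000) × 1,900,000.
EBIT × (1,900,000 − 1,180,000) = 588,000 × 1,900,000 − 118,000 × 1,180,000 = 977,960,000,000, so EBIT = 977,960,000,000 ÷ 720,000 = 1,358,277.78.

$1,358,278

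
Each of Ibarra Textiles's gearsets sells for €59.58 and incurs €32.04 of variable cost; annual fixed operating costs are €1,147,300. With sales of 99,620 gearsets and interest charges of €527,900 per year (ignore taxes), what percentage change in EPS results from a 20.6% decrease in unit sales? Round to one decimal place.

-52.9%

Contribution at this volume is 99,620 × €27.54 = €2,743,534.80.
Operating income = contribution − fixed costs = €2,743,534.80 − €1,147,300 = €1,596,234.80.
After interest of €527,900.00, pre-tax earnings = €1,068,334.80.
DCL = total CM / (EBIT − I) = €2,743,534.80 / €1,068,334.80 = 2.5680.
EPS therefore changes by 2.5680 × (-20.6%) = -52.9%.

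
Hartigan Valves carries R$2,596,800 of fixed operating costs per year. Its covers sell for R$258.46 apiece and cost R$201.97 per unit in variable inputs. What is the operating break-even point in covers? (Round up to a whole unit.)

45,970 covers

Each unit contributes R$258.46 − R$201.97 = R$56.49.
Break-even Q = R$2,596,800 / R$56.49 = 45,969.20 → 45,970 covers.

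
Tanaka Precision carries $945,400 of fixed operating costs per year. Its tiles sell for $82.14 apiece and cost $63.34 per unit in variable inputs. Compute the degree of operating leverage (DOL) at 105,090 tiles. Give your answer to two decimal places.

1.92

Contribution at this volume is 105,090 × $18.80 = $1,975,692.00.
EBIT = $1,975,692.00 − $945,400 = $1,030,292.00.
DOL = contribution ÷ EBIT = $1,975,692.00 ÷ $1,030,292.00 = 1.9176.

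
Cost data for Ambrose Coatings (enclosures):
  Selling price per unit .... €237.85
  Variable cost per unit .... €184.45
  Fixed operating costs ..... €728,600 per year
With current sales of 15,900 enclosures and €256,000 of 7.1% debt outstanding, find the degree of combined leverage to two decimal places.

Total contribution margin = 15,900 × €53.40 = €849,060.00.
Operating income = contribution − fixed costs = €849,060.00 − €728,600 = €120,460.00. Interest = €18,176.00.
DOL = €849,060.00 ÷ €120,460.00 = 7.0485; DFL = €120,460.00 ÷ €102,284.00 = 1.1777.
DCL = DOL × DFL = 7.0485 × 1.1777 = 8.3010.

8.30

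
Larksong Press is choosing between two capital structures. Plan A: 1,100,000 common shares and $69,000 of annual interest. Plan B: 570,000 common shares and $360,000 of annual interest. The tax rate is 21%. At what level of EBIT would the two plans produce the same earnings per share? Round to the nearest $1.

At indifference, (EBIT − 69,000)(1 − t)/1,100,000 = (EBIT − 360,000)(1 − t)/570,000.
Cancelling (1 − t) and cross-multiplying: 570,000·(EBIT − 69,000) = 1,100,000·(EBIT − 360,000).
EBIT × (1,100,000 − 570,000) = 360,000 × 1,100,000 − 69,000 × 570,000 = 356,670,000,000, so EBIT = 356,670,000,000 ÷ 530,000 = 672,962.26.

$672,962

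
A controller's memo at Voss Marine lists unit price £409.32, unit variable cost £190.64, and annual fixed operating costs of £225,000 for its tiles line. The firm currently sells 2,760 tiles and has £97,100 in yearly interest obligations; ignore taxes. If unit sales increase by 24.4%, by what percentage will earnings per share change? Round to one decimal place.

+52.3%

Contribution at this volume is 2,760 × £218.68 = £603,556.80.
EBIT = £603,556.80 − £225,000 = £378,556.80.
Interest = £97,100.00, so EBIT − I = £281,456.80.
DCL = total CM / (EBIT − I) = £603,556.80 / £281,456.80 = 2.1444.
%ΔEPS = DCL × %ΔSales = 2.1444 × +24.4% = +52.3%.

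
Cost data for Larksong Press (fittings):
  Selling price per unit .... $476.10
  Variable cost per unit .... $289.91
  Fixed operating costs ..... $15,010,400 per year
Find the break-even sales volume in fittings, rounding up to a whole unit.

Each unit contributes $476.10 − $289.91 = $186.19.
Units to break even: $15,010,400 ÷ $186.19 = 80,618.72, rounded up to 80,619.

80,619 fittings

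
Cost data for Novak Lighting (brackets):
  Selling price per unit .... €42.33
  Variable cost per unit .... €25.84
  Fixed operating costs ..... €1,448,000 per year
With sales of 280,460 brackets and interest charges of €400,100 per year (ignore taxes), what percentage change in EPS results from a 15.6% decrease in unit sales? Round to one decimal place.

-26.0%

Contribution at this volume is 280,460 × €16.49 = €4,624,785.40.
Operating income = contribution − fixed costs = €4,624,785.40 − €1,448,000 = €3,176,785.40.
Interest = €400,100.00, so EBIT − I = €2,776,685.40.
DCL = total CM / (EBIT − I) = €4,624,785.40 / €2,776,685.40 = 1.6656.
EPS therefore changes by 1.6656 × (-15.6%) = -26.0%.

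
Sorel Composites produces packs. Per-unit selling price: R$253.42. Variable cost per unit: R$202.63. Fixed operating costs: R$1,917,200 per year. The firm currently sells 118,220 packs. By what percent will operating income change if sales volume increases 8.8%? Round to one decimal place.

Total contribution margin = 118,220 × R$50.79 = R$6,004,393.80.
Subtracting fixed costs: EBIT = R$6,004,393.80 − R$1,917,200 = R$4,087,193.80.
DOL = contribution ÷ EBIT = R$6,004,393.80 ÷ R$4,087,193.80 = 1.4691.
So EBIT moves 1.4691 × (+8.8%) = +12.9%.

+12.9%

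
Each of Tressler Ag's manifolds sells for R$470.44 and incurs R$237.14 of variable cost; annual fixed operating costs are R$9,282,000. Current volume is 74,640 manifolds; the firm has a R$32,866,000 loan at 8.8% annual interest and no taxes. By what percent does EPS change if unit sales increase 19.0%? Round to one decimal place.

Contribution at this volume is 74,640 × R$233.30 = R$17,413,512.00.
Subtracting fixed costs: EBIT = R$17,413,512.00 − R$9,282,000 = R$8,131,512.00.
After interest of R$2,892,208.00, pre-tax earnings = R$5,239,304.00.
Degree of combined leverage = contribution ÷ (EBIT − I) = R$17,413,512.00 ÷ R$5,239,304.00 = 3.3236.
%ΔEPS = DCL × %ΔSales = 3.3236 × +19.0% = +63.1%.

+63.1%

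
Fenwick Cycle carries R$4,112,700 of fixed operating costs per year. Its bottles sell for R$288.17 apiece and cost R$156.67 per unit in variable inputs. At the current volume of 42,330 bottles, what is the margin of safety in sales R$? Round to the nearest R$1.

R$3,185,637

Each unit contributes R$288.17 − R$156.67 = R$131.50. Break-even units = R$4,112,700 ÷ R$131.50 = 31,275.29; break-even revenue = 31,275.29 × R$288.17 = R$9,012,598.93.
Actual sales revenue = 42,330 × R$288.17 = R$12,198,236.10.
Margin of safety = R$12,198,236.10 − R$9,012,598.93 = R$3,185,637.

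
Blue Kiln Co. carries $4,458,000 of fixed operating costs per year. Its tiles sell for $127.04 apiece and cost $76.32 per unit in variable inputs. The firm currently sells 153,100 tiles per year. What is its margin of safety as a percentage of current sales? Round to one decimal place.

Each unit contributes $127.04 − $76.32 = $50.72. Break-even units = $4,458,000 ÷ $50.72 = 87,894.32; break-even revenue = 87,894.32 × $127.04 = $11,166,094.64.
Actual sales revenue = 153,100 × $127.04 = $19,449,824.00.
Margin of safety = ($19,449,824.00 − $11,166,094.64) ÷ $19,449,824.00 = 42.6%.

42.6%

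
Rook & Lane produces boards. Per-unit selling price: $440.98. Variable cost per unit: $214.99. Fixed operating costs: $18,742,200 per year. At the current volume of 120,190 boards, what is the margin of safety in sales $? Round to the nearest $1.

Contribution margin per unit = $440.98 − $214.99 = $225.99. Break-even units = $18,742,200 ÷ $225.99 = 82,933.76; break-even revenue = 82,933.76 × $440.98 = $36,572,128.66.
Actual sales revenue = 120,190 × $440.98 = $53,001,386.20.
Margin of safety = $53,001,386.20 − $36,572,128.66 = $16,429,258.

$16,429,258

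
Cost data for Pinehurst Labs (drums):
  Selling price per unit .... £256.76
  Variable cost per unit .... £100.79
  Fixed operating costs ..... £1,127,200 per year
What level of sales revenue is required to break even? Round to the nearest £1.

£1,855,612

CM per unit = £256.76 − £100.79 = £155.97; CM ratio = £155.97 / £256.76 = 0.6075.
Break-even revenue = fixed costs × price ÷ CM = £1,127,200 × £256.76 ÷ £155.97 = £1,855,612.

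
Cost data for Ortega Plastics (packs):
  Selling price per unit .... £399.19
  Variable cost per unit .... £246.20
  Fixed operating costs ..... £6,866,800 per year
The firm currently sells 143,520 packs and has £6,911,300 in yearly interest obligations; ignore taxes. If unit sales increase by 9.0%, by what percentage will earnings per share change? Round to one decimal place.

+24.2%

Contribution at this volume is 143,520 × £152.99 = £21,957,124.80.
Subtracting fixed costs: EBIT = £21,957,124.80 − £6,866,800 = £15,090,324.80.
Interest = £6,911,300.00, so EBIT − I = £8,179,024.80.
DCL = total CM / (EBIT − I) = £21,957,124.80 / £8,179,024.80 = 2.6846.
%ΔEPS = DCL × %ΔSales = 2.6846 × +9.0% = +24.2%.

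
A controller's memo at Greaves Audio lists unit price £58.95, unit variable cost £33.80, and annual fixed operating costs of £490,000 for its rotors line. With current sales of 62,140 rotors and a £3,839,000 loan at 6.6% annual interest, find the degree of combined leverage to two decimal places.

1.91

At 62,140 units, contribution = 62,140 × £25.15 = £1,562,821.00.
Operating income = contribution − fixed costs = £1,562,821.00 − £490,000 = £1,072,821.00. Interest = £253,374.00.
DOL = £1,562,821.00 ÷ £1,072,821.00 = 1.4567; DFL = £1,072,821.00 ÷ £819,447.00 = 1.3092.
DCL = DOL × DFL = 1.4567 × 1.3092 = 1.9071.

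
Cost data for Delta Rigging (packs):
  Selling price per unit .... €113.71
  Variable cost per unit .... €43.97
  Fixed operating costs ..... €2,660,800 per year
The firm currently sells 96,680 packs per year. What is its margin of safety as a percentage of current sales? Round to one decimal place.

60.5%

Each unit contributes €113.71 − €43.97 = €69.74. Break-even units = €2,660,800 ÷ €69.74 = 38,153.14; break-even revenue = 38,153.14 × €113.71 = €4,338,393.58.
Current sales = 96,680 × €113.71 = €10,993,482.80.
Margin of safety = (€10,993,482.80 − €4,338,393.58) ÷ €10,993,482.80 = 60.5%.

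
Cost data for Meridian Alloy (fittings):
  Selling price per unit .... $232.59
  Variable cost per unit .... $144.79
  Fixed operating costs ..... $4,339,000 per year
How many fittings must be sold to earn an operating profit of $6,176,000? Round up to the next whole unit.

119,761 fittings

Unit CM = price − variable cost = $232.59 − $144.79 = $87.80.
Units = (FC + target) / CM = ($4,339,000 + $6,176,000) / $87.80 = 119,760.82, so 119,761 fittings.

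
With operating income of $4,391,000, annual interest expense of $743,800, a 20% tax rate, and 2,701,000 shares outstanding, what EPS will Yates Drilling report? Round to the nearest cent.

Interest = $743,800.00, so EBT = $4,391,000 − $743,800.00 = $3,647,200.00.
After tax at 20%: net income = $3,647,200.00 × 0.80 = $2,917,760.00.
EPS = $2,917,760.00 ÷ 2,701,000 = $1.08.

$1.08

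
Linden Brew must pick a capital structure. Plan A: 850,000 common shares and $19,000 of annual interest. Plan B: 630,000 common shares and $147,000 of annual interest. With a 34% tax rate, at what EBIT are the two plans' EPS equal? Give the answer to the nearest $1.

At indifference, (EBIT − 19,000)(1 − t)/850,000 = (EBIT − 147,000)(1 − t)/630,000.
Cancelling (1 − t) and cross-multiplying: 630,000·(EBIT − 19,000) = 850,000·(EBIT − 147,000).
EBIT × (850,000 − 630,000) = 147,000 × 850,000 − 19,000 × 630,000 = 112,980,000,000, so EBIT = 112,980,000,000 ÷ 220,000 = 513,545.45.

$513,545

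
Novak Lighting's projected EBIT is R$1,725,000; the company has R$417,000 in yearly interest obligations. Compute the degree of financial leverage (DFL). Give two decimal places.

Annual interest charges come to R$417,000.00.
Degree of financial leverage = EBIT / (EBIT − interest) = R$1,725,000 / R$1,308,000.00 = 1.3188.

1.32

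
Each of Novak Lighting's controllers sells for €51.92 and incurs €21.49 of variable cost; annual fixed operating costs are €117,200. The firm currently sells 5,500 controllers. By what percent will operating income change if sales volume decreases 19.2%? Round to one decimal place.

-64.1%

Total contribution margin = 5,500 × €30.43 = €167,365.00.
EBIT = €167,365.00 − €117,200 = €50,165.00.
So DOL = total CM / EBIT = €167,365.00 / €50,165.00 = 3.3363.
Operating income changes by 3.3363 × -19.2% = -64.1%.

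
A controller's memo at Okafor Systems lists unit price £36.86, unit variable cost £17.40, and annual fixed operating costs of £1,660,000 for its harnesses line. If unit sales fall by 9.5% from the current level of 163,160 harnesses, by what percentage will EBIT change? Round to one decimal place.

Total contribution margin = 163,160 × £19.46 = £3,175,093.60.
Operating income = contribution − fixed costs = £3,175,093.60 − £1,660,000 = £1,515,093.60.
So DOL = total CM / EBIT = £3,175,093.60 / £1,515,093.60 = 2.0956.
So EBIT moves 2.0956 × (-9.5%) = -19.9%.

-19.9%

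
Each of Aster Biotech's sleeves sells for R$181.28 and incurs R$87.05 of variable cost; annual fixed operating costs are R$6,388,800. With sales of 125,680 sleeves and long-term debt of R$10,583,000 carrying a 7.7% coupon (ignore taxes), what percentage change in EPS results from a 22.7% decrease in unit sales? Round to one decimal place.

Total contribution margin = 125,680 × R$94.23 = R$11,842,826.40.
Operating income = contribution − fixed costs = R$11,842,826.40 − R$6,388,800 = R$5,454,026.40.
After interest of R$814,891.00, pre-tax earnings = R$4,639,135.40.
Degree of combined leverage = contribution ÷ (EBIT − I) = R$11,842,826.40 ÷ R$4,639,135.40 = 2.5528.
EPS therefore changes by 2.5528 × (-22.7%) = -57.9%.

-57.9%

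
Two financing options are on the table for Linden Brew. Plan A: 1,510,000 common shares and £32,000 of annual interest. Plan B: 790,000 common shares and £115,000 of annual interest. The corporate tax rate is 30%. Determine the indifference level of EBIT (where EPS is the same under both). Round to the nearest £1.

At indifference, (EBIT − 32,000)(1 − t)/1,510,000 = (EBIT − 115,000)(1 − t)/790,000.
The (1 − t) factor cancels: (EBIT − 32,000) × 790,000 = (EBIT − 115,000) × 1,510,000.
Solving, EBIT = (115,000·1,510,000 − 32,000·790,000) / (1,510,000 − 790,000) = 148,370,000,000 / 720,000 = 206,069.44.

£206,069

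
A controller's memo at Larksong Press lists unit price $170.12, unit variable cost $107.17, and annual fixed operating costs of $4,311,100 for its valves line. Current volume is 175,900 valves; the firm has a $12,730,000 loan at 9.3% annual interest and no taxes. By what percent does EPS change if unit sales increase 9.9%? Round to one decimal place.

At 175,900 units, contribution = 175,900 × $62.95 = $11,072,905.00.
Subtracting fixed costs: EBIT = $11,072,905.00 − $4,311,100 = $6,761,805.00.
Interest = $1,183,890.00, so EBIT − I = $5,577,915.00.
Degree of combined leverage = contribution ÷ (EBIT − I) = $11,072,905.00 ÷ $5,577,915.00 = 1.9851.
%ΔEPS = DCL × %ΔSales = 1.9851 × +9.9% = +19.7%.

+19.7%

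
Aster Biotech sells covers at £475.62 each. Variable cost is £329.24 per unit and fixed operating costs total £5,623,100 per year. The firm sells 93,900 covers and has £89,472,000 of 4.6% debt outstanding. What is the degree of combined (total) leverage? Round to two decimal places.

3.43

Contribution at this volume is 93,900 × £146.38 = £13,745,082.00.
Subtracting fixed costs: EBIT = £13,745,082.00 − £5,623,100 = £8,121,982.00. Interest = £4,115,712.00, so EBIT − I = £4,006,270.00.
DCL = contribution ÷ (EBIT − I) = £13,745,082.00 ÷ £4,006,270.00 = 3.4309.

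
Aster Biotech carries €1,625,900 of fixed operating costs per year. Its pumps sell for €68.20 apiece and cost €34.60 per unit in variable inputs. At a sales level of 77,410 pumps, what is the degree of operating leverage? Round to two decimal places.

Total contribution margin = 77,410 × €33.60 = €2,600,976.00.
Subtracting fixed costs: EBIT = €2,600,976.00 − €1,625,900 = €975,076.00.
Degree of operating leverage = €2,600,976.00 / €975,076.00 = 2.6675.

2.67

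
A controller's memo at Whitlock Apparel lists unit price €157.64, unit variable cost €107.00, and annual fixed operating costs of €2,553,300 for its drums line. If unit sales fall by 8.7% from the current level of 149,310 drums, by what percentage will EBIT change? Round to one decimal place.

-13.1%

Total contribution margin = 149,310 × €50.64 = €7,561,058.40.
EBIT = €7,561,058.40 − €2,553,300 = €5,007,758.40.
DOL = contribution ÷ EBIT = €7,561,058.40 ÷ €5,007,758.40 = 1.5099.
So EBIT moves 1.5099 × (-8.7%) = -13.1%.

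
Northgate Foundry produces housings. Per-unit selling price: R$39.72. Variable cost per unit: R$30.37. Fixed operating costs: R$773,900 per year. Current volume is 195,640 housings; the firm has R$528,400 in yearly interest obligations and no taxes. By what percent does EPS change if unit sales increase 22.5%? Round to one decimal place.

+78.1%

At 195,640 units, contribution = 195,640 × R$9.35 = R$1,829,234.00.
Operating income = contribution − fixed costs = R$1,829,234.00 − R$773,900 = R$1,055,334.00.
After interest of R$528,400.00, pre-tax earnings = R$526,934.00.
Degree of combined leverage = contribution ÷ (EBIT − I) = R$1,829,234.00 ÷ R$526,934.00 = 3.4715.
EPS therefore changes by 3.4715 × (+22.5%) = +78.1%.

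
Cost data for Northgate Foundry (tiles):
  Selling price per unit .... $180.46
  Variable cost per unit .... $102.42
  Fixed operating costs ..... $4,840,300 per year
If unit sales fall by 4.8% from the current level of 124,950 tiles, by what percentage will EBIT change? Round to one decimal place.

Contribution at this volume is 124,950 × $78.04 = $9,751,098.00.
EBIT = $9,751,098.00 − $4,840,300 = $4,910,798.00.
DOL = contribution ÷ EBIT = $9,751,098.00 ÷ $4,910,798.00 = 1.9856.
Operating income changes by 1.9856 × -4.8% = -9.5%.

-9.5%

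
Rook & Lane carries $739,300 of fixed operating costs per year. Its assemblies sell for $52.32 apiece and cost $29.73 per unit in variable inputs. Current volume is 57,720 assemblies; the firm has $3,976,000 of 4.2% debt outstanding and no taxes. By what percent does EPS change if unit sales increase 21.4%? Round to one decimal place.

+70.2%

Contribution at this volume is 57,720 × $22.59 = $1,303,894.80.
Operating income = contribution − fixed costs = $1,303,894.80 − $739,300 = $564,594.80.
Interest = $166,992.00, so EBIT − I = $397,602.80.
DCL = total CM / (EBIT − I) = $1,303,894.80 / $397,602.80 = 3.2794.
EPS therefore changes by 3.2794 × (+21.4%) = +70.2%.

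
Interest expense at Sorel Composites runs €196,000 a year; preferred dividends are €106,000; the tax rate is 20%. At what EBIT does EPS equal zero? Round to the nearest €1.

Preferred dividends are paid after tax, so their pre-tax equivalent is €106,000 ÷ (1 − 0.20) = €132,500.00.
EPS = 0 when EBIT covers interest plus the pre-tax preferred burden: €196,000 + €132,500.00 = €328,500.00.

€328,500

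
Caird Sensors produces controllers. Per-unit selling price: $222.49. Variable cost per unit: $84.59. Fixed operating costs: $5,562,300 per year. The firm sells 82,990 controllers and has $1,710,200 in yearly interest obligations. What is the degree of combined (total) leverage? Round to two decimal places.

Contribution at this volume is 82,990 × $137.90 = $11,444,321.00.
Operating income = contribution − fixed costs = $11,444,321.00 − $5,562,300 = $5,882,021.00. Interest = $1,710,200.00, so EBIT − I = $4,171,821.00.
Degree of total leverage = total CM / (EBIT − interest) = $11,444,321.00 / $4,171,821.00 = 2.7432.

2.74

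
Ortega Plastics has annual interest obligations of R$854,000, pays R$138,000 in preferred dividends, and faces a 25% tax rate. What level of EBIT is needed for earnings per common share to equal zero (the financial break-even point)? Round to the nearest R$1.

Grossing the preferred dividend up to pre-tax terms: R$138,000 / (1 − 0.25) = R$184,000.00.
Financial break-even EBIT = interest + D_p ÷ (1 − t) = R$854,000 + R$184,000.00 = R$1,038,000.00.

R$1,038,000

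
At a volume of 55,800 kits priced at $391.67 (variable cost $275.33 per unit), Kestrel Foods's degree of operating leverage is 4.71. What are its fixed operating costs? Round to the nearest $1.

$5,113,476

Total contribution margin = 55,800 × $116.34 = $6,491,772.00.
DOL = contribution / EBIT, so EBIT = $6,491,772.00 / 4.71 = $1,378,295.54.
Fixed costs = CM − EBIT = $6,491,772.00 − $1,378,295.54 = $5,113,476.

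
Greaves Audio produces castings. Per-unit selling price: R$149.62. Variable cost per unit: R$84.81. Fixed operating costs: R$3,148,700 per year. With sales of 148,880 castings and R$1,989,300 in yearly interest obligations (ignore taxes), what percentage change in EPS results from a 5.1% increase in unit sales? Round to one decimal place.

+10.9%

Total contribution margin = 148,880 × R$64.81 = R$9,648,912.80.
Subtracting fixed costs: EBIT = R$9,648,912.80 − R$3,148,700 = R$6,500,212.80.
After interest of R$1,989,300.00, pre-tax earnings = R$4,510,912.80.
Degree of combined leverage = contribution ÷ (EBIT − I) = R$9,648,912.80 ÷ R$4,510,912.80 = 2.1390.
EPS therefore changes by 2.1390 × (+5.1%) = +10.9%.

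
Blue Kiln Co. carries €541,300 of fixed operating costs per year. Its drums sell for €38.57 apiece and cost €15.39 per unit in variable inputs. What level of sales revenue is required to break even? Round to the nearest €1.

€900,688

Contribution margin per unit = €38.57 − €15.39 = €23.18, a CM ratio of €23.18 ÷ €38.57 = 0.6010.
Break-even revenue = fixed costs × price ÷ CM = €541,300 × €38.57 ÷ €23.18 = €900,688.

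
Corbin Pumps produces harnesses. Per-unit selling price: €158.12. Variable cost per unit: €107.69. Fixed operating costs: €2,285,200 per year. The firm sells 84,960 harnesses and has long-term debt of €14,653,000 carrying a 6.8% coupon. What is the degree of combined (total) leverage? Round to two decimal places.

At 84,960 units, contribution = 84,960 × €50.43 = €4,284,532.80.
EBIT = €4,284,532.80 − €2,285,200 = €1,999,332.80. Interest = €996,404.00, so EBIT − I = €1,002,928.80.
Degree of total leverage = total CM / (EBIT − interest) = €4,284,532.80 / €1,002,928.80 = 4.2720.

4.27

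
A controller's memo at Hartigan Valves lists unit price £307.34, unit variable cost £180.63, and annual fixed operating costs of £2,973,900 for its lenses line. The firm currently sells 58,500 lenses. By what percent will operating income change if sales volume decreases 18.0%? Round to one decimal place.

-30.1%

At 58,500 units, contribution = 58,500 × £126.71 = £7,412,535.00.
EBIT = £7,412,535.00 − £2,973,900 = £4,438,635.00.
So DOL = total CM / EBIT = £7,412,535.00 / £4,438,635.00 = 1.6700.
Operating income changes by 1.6700 × -18.0% = -30.1%.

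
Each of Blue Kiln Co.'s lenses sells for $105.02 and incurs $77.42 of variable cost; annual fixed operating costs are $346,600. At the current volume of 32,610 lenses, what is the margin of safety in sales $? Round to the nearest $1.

$2,105,864

Each unit contributes $105.02 − $77.42 = $27.60. Break-even units = $346,600 ÷ $27.60 = 12,557.97; break-even revenue = 12,557.97 × $105.02 = $1,318,838.12.
Current sales = 32,610 × $105.02 = $3,424,702.20.
Margin of safety = $3,424,702.20 − $1,318,838.12 = $2,105,864.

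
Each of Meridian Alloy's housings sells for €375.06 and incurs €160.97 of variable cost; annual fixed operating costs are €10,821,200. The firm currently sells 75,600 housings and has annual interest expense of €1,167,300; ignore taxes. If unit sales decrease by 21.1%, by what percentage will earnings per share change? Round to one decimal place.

Total contribution margin = 75,600 × €214.09 = €16,185,204.00.
EBIT = €16,185,204.00 − €10,821,200 = €5,364,004.00.
Interest = €1,167,300.00, so EBIT − I = €4,196,704.00.
DCL = total CM / (EBIT − I) = €16,185,204.00 / €4,196,704.00 = 3.8566.
%ΔEPS = DCL × %ΔSales = 3.8566 × -21.1% = -81.4%.

-81.4%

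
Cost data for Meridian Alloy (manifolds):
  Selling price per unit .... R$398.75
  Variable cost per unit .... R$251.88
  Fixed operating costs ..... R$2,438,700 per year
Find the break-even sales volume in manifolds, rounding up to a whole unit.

Contribution margin per unit = R$398.75 − R$251.88 = R$146.87.
Break-even Q = R$2,438,700 / R$146.87 = 16,604.48 → 16,605 manifolds.

16,605 manifolds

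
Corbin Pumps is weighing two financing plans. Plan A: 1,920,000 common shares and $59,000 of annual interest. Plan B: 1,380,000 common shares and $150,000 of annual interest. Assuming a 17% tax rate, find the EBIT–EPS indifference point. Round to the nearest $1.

$382,556

Set EPS_A = EPS_B: (EBIT − $59,000)(1 − 0.17) ÷ 1,920,000 = (EBIT − $150,000)(1 − 0.17) ÷ 1,380,000.
Cancelling (1 − t) and cross-multiplying: 1,380,000·(EBIT − 59,000) = 1,920,000·(EBIT − 150,000).
Solving, EBIT = (150,000·1,920,000 − 59,000·1,380,000) / (1,920,000 − 1,380,000) = 206,580,000,000 / 540,000 = 382,555.56.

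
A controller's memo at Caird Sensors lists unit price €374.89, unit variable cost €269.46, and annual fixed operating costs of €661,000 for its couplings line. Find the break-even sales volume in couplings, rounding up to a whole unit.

6,270 couplings

Contribution margin per unit = €374.89 − €269.46 = €105.43.
Break-even Q = €661,000 / €105.43 = 6,269.56 → 6,270 couplings.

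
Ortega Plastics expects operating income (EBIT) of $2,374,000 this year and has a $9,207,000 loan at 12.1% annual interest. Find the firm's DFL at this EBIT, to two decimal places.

Interest = $1,114,047.00.
Degree of financial leverage = EBIT / (EBIT − interest) = $2,374,000 / $1,259,953.00 = 1.8842.

1.88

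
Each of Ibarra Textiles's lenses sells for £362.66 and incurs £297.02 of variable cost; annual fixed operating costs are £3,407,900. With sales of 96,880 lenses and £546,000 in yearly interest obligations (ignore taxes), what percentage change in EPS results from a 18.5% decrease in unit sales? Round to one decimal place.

At 96,880 units, contribution = 96,880 × £65.64 = £6,359,203.20.
Operating income = contribution − fixed costs = £6,359,203.20 − £3,407,900 = £2,951,303.20.
After interest of £546,000.00, pre-tax earnings = £2,405,303.20.
Degree of combined leverage = contribution ÷ (EBIT − I) = £6,359,203.20 ÷ £2,405,303.20 = 2.6438.
EPS therefore changes by 2.6438 × (-18.5%) = -48.9%.

-48.9%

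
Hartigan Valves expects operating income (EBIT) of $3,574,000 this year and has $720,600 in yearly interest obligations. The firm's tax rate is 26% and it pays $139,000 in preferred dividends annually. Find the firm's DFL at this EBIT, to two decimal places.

Interest = $720,600.00.
Preferred dividends grossed up pre-tax: $139,000 / (1 − 0.26) = $187,837.84.
DFL = EBIT ÷ [EBIT − I − D_p/(1−t)] = $3,574,000 ÷ [$3,574,000 − $720,600.00 − $187,837.84] = $3,574,000 ÷ $2,665,562.16 = 1.3408.

1.34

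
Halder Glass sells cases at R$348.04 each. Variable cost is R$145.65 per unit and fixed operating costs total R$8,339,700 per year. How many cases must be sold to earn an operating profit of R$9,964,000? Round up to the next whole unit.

Contribution margin per unit = R$348.04 − R$145.65 = R$202.39.
Need Q such that Q × R$202.39 − R$8,339,700 = R$9,964,000, i.e. Q = R$18,303,700 / R$202.39 = 90,437.77 → 90,438.

90,438 cases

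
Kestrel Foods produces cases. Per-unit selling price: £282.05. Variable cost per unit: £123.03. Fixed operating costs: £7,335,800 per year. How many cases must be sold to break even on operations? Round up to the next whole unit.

46,132 cases

Unit CM = price − variable cost = £282.05 − £123.03 = £159.02.
Break-even volume = fixed costs ÷ CM per unit = £7,335,800 ÷ £159.02 = 46,131.30, so 46,132 cases.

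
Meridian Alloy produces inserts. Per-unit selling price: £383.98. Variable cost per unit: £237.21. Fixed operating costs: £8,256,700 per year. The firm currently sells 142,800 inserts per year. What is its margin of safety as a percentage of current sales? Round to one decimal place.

60.6%

Contribution margin per unit = £383.98 − £237.21 = £146.77. Break-even units = £8,256,700 ÷ £146.77 = 56,256.05; break-even revenue = 56,256.05 × £383.98 = £21,601,196.88.
Current sales = 142,800 × £383.98 = £54,832,344.00.
Margin of safety = (£54,832,344.00 − £21,601,196.88) ÷ £54,832,344.00 = 60.6%.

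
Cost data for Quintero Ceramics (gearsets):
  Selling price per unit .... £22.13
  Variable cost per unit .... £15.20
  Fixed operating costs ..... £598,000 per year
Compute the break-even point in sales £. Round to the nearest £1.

£1,909,631

Contribution margin per unit = £22.13 − £15.20 = £6.93, a CM ratio of £6.93 ÷ £22.13 = 0.3131.
Break-even sales = FC ÷ CM ratio = £598,000 × £22.13 / £6.93 = £1,909,631.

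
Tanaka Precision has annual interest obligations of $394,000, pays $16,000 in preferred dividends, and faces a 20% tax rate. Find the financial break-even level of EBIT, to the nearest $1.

$414,000

Preferred dividends are paid after tax, so their pre-tax equivalent is $16,000 ÷ (1 − 0.20) = $20,000.00.
EPS = 0 when EBIT covers interest plus the pre-tax preferred burden: $394,000 + $20,000.00 = $414,000.00.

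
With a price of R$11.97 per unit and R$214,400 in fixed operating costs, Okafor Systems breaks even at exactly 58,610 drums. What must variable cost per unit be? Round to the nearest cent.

R$8.31

Contribution per unit must be FC / Q = R$214,400 / 58,610 = R$3.6581.
Variable cost per unit = R$11.97 − R$3.6581 = R$8.31.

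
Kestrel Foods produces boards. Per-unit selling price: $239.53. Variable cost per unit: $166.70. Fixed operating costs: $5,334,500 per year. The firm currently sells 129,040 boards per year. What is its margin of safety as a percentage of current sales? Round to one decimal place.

Unit CM = price − variable cost = $239.53 − $166.70 = $72.83. Break-even units = $5,334,500 ÷ $72.83 = 73,245.92; break-even revenue = 73,245.92 × $239.53 = $17,544,594.05.
Current sales = 129,040 × $239.53 = $30,908,951.20.
Margin of safety = ($30,908,951.20 − $17,544,594.05) ÷ $30,908,951.20 = 43.2%.

43.2%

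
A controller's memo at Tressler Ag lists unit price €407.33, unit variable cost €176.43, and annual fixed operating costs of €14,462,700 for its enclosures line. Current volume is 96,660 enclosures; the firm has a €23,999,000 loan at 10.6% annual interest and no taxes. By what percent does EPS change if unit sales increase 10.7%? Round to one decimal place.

+45.0%

At 96,660 units, contribution = 96,660 × €230.90 = €22,318,794.00.
Operating income = contribution − fixed costs = €22,318,794.00 − €14,462,700 = €7,856,094.00.
After interest of €2,543,894.00, pre-tax earnings = €5,312,200.00.
Degree of combined leverage = contribution ÷ (EBIT − I) = €22,318,794.00 ÷ €5,312,200.00 = 4.2014.
%ΔEPS = DCL × %ΔSales = 4.2014 × +10.7% = +45.0%.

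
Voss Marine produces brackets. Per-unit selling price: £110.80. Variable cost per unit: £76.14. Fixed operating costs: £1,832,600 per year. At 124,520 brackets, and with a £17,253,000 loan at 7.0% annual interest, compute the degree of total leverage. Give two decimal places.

Total contribution margin = 124,520 × £34.66 = £4,315,863.20.
Subtracting fixed costs: EBIT = £4,315,863.20 − £1,832,600 = £2,483,263.20. Interest = £1,207,710.00, so EBIT − I = £1,275,553.20.
Degree of total leverage = total CM / (EBIT − interest) = £4,315,863.20 / £1,275,553.20 = 3.3835.

3.38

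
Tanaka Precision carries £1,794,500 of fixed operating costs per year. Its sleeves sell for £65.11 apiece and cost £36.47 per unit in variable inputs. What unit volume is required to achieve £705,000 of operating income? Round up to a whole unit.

87,274 sleeves

Contribution margin per unit = £65.11 − £36.47 = £28.64.
Required volume = (fixed costs + target profit) ÷ CM = (£1,794,500 + £705,000) ÷ £28.64 = 87,273.04, so 87,274 sleeves.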